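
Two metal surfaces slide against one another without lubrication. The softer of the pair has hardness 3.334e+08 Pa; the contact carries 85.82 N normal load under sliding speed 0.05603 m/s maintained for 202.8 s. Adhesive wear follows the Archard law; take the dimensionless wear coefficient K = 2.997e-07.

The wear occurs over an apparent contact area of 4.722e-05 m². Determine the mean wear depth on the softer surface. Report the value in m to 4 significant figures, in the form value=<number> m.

value=1.856e-08 m

Intermediate values are displayed rounded; the computation holds full precision. Rounded just once: four significant digits.
Sliding distance L = v·t = 0.05603 m/s × 202.8 s = 11.36 m.
In SI base units, W = 85.82 N, H = 3.334e+08 Pa, K = 2.997e-07.
Wear volume V = K·W·L/H = 2.997e-07 · 85.82 · 11.36 / 3.334e+08 = 8.766e-13 m³.
Wear depth h = V/A = 8.766e-13 / 4.722e-05 = 1.856e-08 m.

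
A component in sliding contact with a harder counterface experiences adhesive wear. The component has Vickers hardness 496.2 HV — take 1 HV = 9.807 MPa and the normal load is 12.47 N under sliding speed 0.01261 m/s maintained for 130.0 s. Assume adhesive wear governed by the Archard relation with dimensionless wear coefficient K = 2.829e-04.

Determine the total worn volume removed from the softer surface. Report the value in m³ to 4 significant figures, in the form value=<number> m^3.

The intermediates appear rounded; the algebra carries full float precision. Rounded once at the end, at four significant figures.
Convert: Total distance L = v·t = 0.01261 m/s × 130.0 s = 1.639 m.
Convert: Hardness H = 496.2 HV × 9.807 MPa/HV = 4866 MPa = 4.866e+09 Pa.
Collected in SI base units: W = 12.47 N, H = 4.866e+09 Pa, K = 2.829e-04.
By Archard's law, V = K·W·L/H = 2.829e-04 · 12.47 · 1.639 / 4.866e+09 = 1.188e-12 m³.

value=1.188e-12 m^3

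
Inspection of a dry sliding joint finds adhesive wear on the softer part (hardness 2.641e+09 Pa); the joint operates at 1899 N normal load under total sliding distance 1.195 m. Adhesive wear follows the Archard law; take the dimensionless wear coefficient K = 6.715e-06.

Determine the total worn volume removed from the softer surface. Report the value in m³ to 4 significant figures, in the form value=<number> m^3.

value=5.770e-12 m^3

The intermediates are shown rounded. All arithmetic holds full precision; a lone final rounding: 4 significant digits.
Working in SI base units: W = 1899 N, H = 2.641e+09 Pa, K = 6.715e-06.
Archard relation: V = K·W·L/H = 6.715e-06 · 1899 · 1.195 / 2.641e+09 = 5.770e-12 m³.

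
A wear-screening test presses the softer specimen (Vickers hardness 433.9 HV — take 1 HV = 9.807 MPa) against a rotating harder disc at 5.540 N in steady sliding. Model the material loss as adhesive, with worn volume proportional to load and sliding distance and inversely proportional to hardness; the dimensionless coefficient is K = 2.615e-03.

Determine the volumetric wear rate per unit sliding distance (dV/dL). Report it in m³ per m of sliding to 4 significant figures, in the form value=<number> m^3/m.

value=3.405e-12 m^3/m

Displayed values are rounded. The algebra runs at full precision — rounded just once to 4 significant figures.
Hardness H = 433.9 HV × 9.807 MPa/HV = 4255 MPa = 4.255e+09 Pa.
Working in SI base units: W = 5.540 N, H = 4.255e+09 Pa, K = 2.615e-03.
The wear rate dV/dL = K·W/H (independent of L): 2.615e-03 · 5.540 / 4.255e+09 = 3.405e-12 m³/m.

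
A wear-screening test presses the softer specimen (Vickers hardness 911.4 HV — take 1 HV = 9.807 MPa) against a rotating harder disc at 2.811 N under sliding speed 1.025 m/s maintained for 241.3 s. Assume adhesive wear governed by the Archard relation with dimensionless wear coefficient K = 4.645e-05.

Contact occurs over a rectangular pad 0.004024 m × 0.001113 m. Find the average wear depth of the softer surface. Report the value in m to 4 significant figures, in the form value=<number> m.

value=8.067e-07 m

All arithmetic runs at exact precision. Shown intermediates are rounded — one last rounding, at four significant figures.
Total distance L = v·t = 1.025 m/s × 241.3 s = 247.3 m.
Hardness H = 911.4 HV × 9.807 MPa/HV = 8938 MPa = 8.938e+09 Pa.
Contact area A = 0.004024 m × 0.001113 m = 4.479e-06 m².
In SI base units, W = 2.811 N, H = 8.938e+09 Pa, K = 4.645e-05.
Volume removed: V = K·W·L/H = 4.645e-05 · 2.811 · 247.3 / 8.938e+09 = 3.613e-12 m³.
Depth h = V/A = 3.613e-12 / 4.479e-06 = 8.067e-07 m.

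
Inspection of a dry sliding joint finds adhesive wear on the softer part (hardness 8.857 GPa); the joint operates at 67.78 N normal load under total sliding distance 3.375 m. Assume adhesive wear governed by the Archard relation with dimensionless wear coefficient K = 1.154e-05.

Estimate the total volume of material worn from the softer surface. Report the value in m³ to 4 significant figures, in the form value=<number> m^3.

value=2.981e-13 m^3

Displayed values are rounded, and the algebra runs at exact precision; rounded once at the end, at four significant digits.
Convert: Hardness H = 8.857 GPa = 8.857e+09 Pa.
Collected in SI base units: W = 67.78 N, H = 8.857e+09 Pa, K = 1.154e-05.
Worn volume V = K·W·L/H = 1.154e-05 · 67.78 · 3.375 / 8.857e+09 = 2.981e-13 m³.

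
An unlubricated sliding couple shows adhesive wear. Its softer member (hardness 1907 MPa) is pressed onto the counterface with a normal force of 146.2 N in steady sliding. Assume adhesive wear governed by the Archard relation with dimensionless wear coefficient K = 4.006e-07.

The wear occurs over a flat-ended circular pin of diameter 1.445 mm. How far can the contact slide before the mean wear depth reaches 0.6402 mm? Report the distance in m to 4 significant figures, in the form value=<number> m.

All working math carries full float precision — intermediate values are displayed rounded — one last rounding to four significant digits.
Hardness H = 1907 MPa = 1.907e+09 Pa.
Pin diameter d = 1.445 mm = 0.001445 m. Contact area A = π·d²/4 = π·(0.001445 m)²/4 = 1.640e-06 m².
Depth limit h_lim = 0.6402 mm = 6.402e-04 m.
In SI base units, W = 146.2 N, H = 1.907e+09 Pa, K = 4.006e-07.
Permissible volume V_lim = h_lim·A = 6.402e-04 · 1.640e-06 = 1.050e-09 m³.
Inverting, life L = V_lim·H/(K·W) = 1.050e-09 · 1.907e+09 / (4.006e-07 · 146.2) = 3.418e+04 m.

value=3.418e+04 m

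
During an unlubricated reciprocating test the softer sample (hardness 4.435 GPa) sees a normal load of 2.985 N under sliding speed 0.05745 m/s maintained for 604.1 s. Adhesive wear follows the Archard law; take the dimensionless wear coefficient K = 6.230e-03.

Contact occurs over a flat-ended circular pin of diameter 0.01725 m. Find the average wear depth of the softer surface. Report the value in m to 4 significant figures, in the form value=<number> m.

value=6.227e-07 m

Every step runs at full precision. The intermediates are printed rounded — one final rounding, at four significant digits.
Distance covered L = v·t = 0.05745 m/s × 604.1 s = 34.71 m.
Hardness H = 4.435 GPa = 4.435e+09 Pa.
Contact area A = π·d²/4 = π·(0.01725 m)²/4 = 2.337e-04 m².
Restated in SI base units: W = 2.985 N, H = 4.435e+09 Pa, K = 6.230e-03.
Archard volume V = K·W·L/H = 6.230e-03 · 2.985 · 34.71 / 4.435e+09 = 1.455e-10 m³.
Mean depth h = V/A = 1.455e-10 / 2.337e-04 = 6.227e-07 m.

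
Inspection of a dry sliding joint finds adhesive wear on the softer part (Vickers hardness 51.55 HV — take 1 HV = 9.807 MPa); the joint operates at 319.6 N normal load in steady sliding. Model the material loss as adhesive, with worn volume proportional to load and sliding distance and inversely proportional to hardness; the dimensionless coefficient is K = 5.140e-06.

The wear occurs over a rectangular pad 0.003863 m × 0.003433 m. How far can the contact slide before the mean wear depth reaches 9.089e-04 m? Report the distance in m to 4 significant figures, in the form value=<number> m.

value=3709 m

All arithmetic maintains full float precision — the intermediates appear rounded, and a lone final rounding: 4 significant digits.
Hardness H = 51.55 HV × 9.807 MPa/HV = 505.6 MPa = 5.056e+08 Pa.
Contact area A = 0.003863 m × 0.003433 m = 1.326e-05 m².
As SI base values: W = 319.6 N, H = 5.056e+08 Pa, K = 5.140e-06.
At the depth limit, V_lim = h_lim·A = 9.089e-04 · 1.326e-05 = 1.205e-08 m³.
Life L = V_lim·H/(K·W) = 1.205e-08 · 5.056e+08 / (5.140e-06 · 319.6) = 3709 m.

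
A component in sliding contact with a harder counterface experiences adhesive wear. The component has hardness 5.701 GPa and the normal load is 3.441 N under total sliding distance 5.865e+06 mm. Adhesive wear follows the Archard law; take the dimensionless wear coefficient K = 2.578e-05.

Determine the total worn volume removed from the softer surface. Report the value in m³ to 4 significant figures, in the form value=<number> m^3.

Intermediate values appear rounded — all working math runs at full precision. Rounded once at the end to 4 significant figures.
Convert: Total distance L = 5.865e+06 mm = 5865 m.
Convert: Hardness H = 5.701 GPa = 5.701e+09 Pa.
As SI base values: W = 3.441 N, H = 5.701e+09 Pa, K = 2.578e-05.
Worn volume V = K·W·L/H = 2.578e-05 · 3.441 · 5865 / 5.701e+09 = 9.126e-11 m³.

value=9.126e-11 m^3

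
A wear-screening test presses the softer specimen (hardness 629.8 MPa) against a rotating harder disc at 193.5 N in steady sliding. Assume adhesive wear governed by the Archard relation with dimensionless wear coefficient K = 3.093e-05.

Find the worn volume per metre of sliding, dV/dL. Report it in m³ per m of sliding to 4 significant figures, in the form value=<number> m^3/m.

value=9.503e-12 m^3/m

The algebra keeps full precision; shown intermediates are rounded. Rounded just once to 4 significant figures.
Convert: Hardness H = 629.8 MPa = 6.298e+08 Pa.
Restated in SI base units: W = 193.5 N, H = 6.298e+08 Pa, K = 3.093e-05.
The wear rate dV/dL = K·W/H (independent of L): 3.093e-05 · 193.5 / 6.298e+08 = 9.503e-12 m³/m.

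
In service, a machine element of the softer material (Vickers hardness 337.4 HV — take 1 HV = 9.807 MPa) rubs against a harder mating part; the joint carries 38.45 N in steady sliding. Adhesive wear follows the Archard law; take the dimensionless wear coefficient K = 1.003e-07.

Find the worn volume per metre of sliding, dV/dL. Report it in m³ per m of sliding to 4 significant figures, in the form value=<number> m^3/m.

All working math carries full float precision — intermediates appear rounded, and rounded once at the end to 4 significant figures.
Hardness H = 337.4 HV × 9.807 MPa/HV = 3309 MPa = 3.309e+09 Pa.
SI base units throughout: W = 38.45 N, H = 3.309e+09 Pa, K = 1.003e-07.
The wear rate dV/dL = K·W/H, so: 1.003e-07 · 38.45 / 3.309e+09 = 1.166e-15 m³/m.

value=1.166e-15 m^3/m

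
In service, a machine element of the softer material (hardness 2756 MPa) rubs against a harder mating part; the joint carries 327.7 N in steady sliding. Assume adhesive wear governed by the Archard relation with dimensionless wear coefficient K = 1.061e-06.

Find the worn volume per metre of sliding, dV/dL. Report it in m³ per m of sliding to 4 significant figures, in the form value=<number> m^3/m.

value=1.262e-13 m^3/m

Intermediates appear rounded, and all arithmetic maintains full float precision — one last rounding, at four significant figures.
Hardness H = 2756 MPa = 2.756e+09 Pa.
Restated in SI base units: W = 327.7 N, H = 2.756e+09 Pa, K = 1.061e-06.
Volumetric rate dV/dL = K·W/H (independent of L): 1.061e-06 · 327.7 / 2.756e+09 = 1.262e-13 m³/m.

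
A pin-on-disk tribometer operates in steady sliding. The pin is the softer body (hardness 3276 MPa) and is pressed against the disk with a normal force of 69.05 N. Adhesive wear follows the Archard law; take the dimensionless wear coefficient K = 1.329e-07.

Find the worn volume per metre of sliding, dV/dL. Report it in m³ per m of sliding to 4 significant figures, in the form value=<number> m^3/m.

The intermediates appear rounded — all arithmetic maintains full precision. Rounded once at the end, at four significant figures.
Hardness H = 3276 MPa = 3.276e+09 Pa.
Restated in SI base units: W = 69.05 N, H = 3.276e+09 Pa, K = 1.329e-07.
The wear rate dV/dL = K·W/H (independent of L): 1.329e-07 · 69.05 / 3.276e+09 = 2.801e-15 m³/m.

value=2.801e-15 m^3/m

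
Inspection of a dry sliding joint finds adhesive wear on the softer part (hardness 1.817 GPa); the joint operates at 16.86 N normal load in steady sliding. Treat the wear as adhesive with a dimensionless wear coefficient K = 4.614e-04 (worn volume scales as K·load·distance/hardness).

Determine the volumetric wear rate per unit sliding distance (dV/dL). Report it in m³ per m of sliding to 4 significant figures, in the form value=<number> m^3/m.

Every step maintains full float precision — displayed values are rounded. Rounded once at the end: four significant figures.
Hardness H = 1.817 GPa = 1.817e+09 Pa.
As SI base values: W = 16.86 N, H = 1.817e+09 Pa, K = 4.614e-04.
Rate of wear dV/dL = K·W/H: 4.614e-04 · 16.86 / 1.817e+09 = 4.281e-12 m³/m.

value=4.281e-12 m^3/m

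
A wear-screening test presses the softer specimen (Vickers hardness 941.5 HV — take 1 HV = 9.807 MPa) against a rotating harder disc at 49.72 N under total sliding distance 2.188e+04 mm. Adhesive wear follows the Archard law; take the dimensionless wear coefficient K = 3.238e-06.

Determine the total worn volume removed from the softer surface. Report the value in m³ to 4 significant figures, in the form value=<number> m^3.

The algebra carries full precision; quoted intermediates are rounded. Rounded just once, at 4 significant figures.
Convert: Distance L = 2.188e+04 mm = 21.88 m.
Convert: Hardness H = 941.5 HV × 9.807 MPa/HV = 9233 MPa = 9.233e+09 Pa.
SI base units throughout: W = 49.72 N, H = 9.233e+09 Pa, K = 3.238e-06.
Apply Archard: V = K·W·L/H = 3.238e-06 · 49.72 · 21.88 / 9.233e+09 = 3.815e-13 m³.

value=3.815e-13 m^3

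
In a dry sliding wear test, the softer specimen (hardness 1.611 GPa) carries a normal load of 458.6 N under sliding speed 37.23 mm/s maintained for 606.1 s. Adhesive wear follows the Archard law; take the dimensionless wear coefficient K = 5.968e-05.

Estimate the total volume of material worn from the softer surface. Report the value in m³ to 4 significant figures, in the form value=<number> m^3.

The intermediates are displayed rounded; the algebra keeps exact precision; a lone final rounding to 4 significant digits.
Sliding speed v = 37.23 mm/s = 0.03723 m/s. Distance L = v·t = 0.03723 m/s × 606.1 s = 22.57 m.
Hardness H = 1.611 GPa = 1.611e+09 Pa.
Working in SI base units: W = 458.6 N, H = 1.611e+09 Pa, K = 5.968e-05.
The Archard volume V = K·W·L/H = 5.968e-05 · 458.6 · 22.57 / 1.611e+09 = 3.834e-10 m³.

value=3.834e-10 m^3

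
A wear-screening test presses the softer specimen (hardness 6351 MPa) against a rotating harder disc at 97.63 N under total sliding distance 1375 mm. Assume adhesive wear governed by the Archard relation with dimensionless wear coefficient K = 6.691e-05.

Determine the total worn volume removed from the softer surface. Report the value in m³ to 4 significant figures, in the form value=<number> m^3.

Each operation carries full precision, and intermediate values are displayed rounded. Rounded just once: four significant figures.
Total distance L = 1375 mm = 1.375 m.
Hardness H = 6351 MPa = 6.351e+09 Pa.
SI base units throughout: W = 97.63 N, H = 6.351e+09 Pa, K = 6.691e-05.
Worn volume V = K·W·L/H = 6.691e-05 · 97.63 · 1.375 / 6.351e+09 = 1.414e-12 m³.

value=1.414e-12 m^3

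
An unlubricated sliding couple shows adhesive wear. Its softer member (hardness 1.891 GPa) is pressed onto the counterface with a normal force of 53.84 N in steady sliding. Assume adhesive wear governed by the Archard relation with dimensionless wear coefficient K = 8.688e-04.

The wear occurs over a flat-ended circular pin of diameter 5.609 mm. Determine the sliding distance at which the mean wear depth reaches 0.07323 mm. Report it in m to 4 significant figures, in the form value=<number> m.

Each operation holds full float precision; quoted intermediates are rounded; a single final rounding: 4 significant figures.
Hardness H = 1.891 GPa = 1.891e+09 Pa.
Pin diameter d = 5.609 mm = 0.005609 m. Contact area A = π·d²/4 = π·(0.005609 m)²/4 = 2.471e-05 m².
Depth limit h_lim = 0.07323 mm = 7.323e-05 m.
Restated in SI base units: W = 53.84 N, H = 1.891e+09 Pa, K = 8.688e-04.
Allowed volume V_lim = h_lim·A = 7.323e-05 · 2.471e-05 = 1.809e-09 m³.
So the life L = V_lim·H/(K·W) = 1.809e-09 · 1.891e+09 / (8.688e-04 · 53.84) = 73.15 m.

value=73.15 m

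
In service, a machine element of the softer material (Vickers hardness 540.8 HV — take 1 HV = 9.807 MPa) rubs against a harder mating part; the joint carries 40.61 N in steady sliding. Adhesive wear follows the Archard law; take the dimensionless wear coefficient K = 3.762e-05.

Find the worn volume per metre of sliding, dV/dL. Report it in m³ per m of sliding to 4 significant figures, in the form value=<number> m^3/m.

Printed values are rounded, and the algebra holds full float precision, and a lone final rounding to four significant digits.
Hardness H = 540.8 HV × 9.807 MPa/HV = 5304 MPa = 5.304e+09 Pa.
SI base units throughout: W = 40.61 N, H = 5.304e+09 Pa, K = 3.762e-05.
The wear rate dV/dL = K·W/H (no L dependence): 3.762e-05 · 40.61 / 5.304e+09 = 2.881e-13 m³/m.

value=2.881e-13 m^3/m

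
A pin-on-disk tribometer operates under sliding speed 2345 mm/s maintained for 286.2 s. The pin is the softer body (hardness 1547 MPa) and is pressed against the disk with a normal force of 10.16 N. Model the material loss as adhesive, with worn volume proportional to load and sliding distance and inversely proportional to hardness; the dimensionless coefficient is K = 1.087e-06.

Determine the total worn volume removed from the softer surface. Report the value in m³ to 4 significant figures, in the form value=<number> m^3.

value=4.791e-12 m^3

Intermediate values are shown rounded, and each operation keeps full float precision — a single final rounding: 4 significant figures.
Convert: Sliding speed v = 2345 mm/s = 2.345 m/s. Total distance L = v·t = 2.345 m/s × 286.2 s = 671.1 m.
Convert: Hardness H = 1547 MPa = 1.547e+09 Pa.
Collected in SI base units: W = 10.16 N, H = 1.547e+09 Pa, K = 1.087e-06.
The Archard volume V = K·W·L/H = 1.087e-06 · 10.16 · 671.1 / 1.547e+09 = 4.791e-12 m³.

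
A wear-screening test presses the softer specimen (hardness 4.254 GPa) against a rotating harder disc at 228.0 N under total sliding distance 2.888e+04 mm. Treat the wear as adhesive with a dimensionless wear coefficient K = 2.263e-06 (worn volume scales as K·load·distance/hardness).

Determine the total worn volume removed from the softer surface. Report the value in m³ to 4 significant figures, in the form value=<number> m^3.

All working math keeps full precision. Intermediate values appear rounded — one last rounding: four significant figures.
The distance L = 2.888e+04 mm = 28.88 m.
Hardness H = 4.254 GPa = 4.254e+09 Pa.
Working in SI base units: W = 228.0 N, H = 4.254e+09 Pa, K = 2.263e-06.
By Archard's law, V = K·W·L/H = 2.263e-06 · 228.0 · 28.88 / 4.254e+09 = 3.503e-12 m³.

value=3.503e-12 m^3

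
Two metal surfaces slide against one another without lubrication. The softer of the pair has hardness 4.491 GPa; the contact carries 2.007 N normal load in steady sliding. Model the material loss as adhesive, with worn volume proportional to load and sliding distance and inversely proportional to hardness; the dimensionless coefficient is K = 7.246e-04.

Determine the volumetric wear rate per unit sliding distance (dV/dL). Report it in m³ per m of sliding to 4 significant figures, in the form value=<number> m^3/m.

value=3.238e-13 m^3/m

All arithmetic carries full float precision — intermediates are shown rounded. Rounded once at the end: 4 significant digits.
Hardness H = 4.491 GPa = 4.491e+09 Pa.
Expressed in SI base units: W = 2.007 N, H = 4.491e+09 Pa, K = 7.246e-04.
Volumetric rate dV/dL = K·W/H, per unit distance: 7.246e-04 · 2.007 / 4.491e+09 = 3.238e-13 m³/m.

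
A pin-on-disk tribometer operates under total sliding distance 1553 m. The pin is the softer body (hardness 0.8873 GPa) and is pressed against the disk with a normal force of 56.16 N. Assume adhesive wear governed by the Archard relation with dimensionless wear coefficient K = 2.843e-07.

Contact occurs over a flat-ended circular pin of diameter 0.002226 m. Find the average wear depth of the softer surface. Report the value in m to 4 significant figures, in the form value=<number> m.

The intermediates are printed rounded. All working math keeps full float precision. Rounded once at the end, at four significant figures.
Convert: Hardness H = 0.8873 GPa = 8.873e+08 Pa.
Convert: Contact area A = π·d²/4 = π·(0.002226 m)²/4 = 3.892e-06 m².
In SI base units, W = 56.16 N, H = 8.873e+08 Pa, K = 2.843e-07.
Apply Archard: V = K·W·L/H = 2.843e-07 · 56.16 · 1553 / 8.873e+08 = 2.795e-11 m³.
Average depth h = V/A = 2.795e-11 / 3.892e-06 = 7.181e-06 m.

value=7.181e-06 m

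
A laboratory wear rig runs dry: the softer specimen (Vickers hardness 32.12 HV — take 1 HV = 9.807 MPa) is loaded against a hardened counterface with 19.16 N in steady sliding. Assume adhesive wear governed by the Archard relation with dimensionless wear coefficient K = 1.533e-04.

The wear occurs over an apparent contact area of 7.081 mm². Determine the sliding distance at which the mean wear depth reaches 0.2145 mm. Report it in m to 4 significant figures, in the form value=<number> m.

value=162.9 m

Every step carries full precision. Intermediates are displayed rounded — a lone final rounding to four significant figures.
Hardness H = 32.12 HV × 9.807 MPa/HV = 315.0 MPa = 3.150e+08 Pa.
Contact area A = 7.081 mm² = 7.081e-06 m².
Depth limit h_lim = 0.2145 mm = 2.145e-04 m.
As SI base values: W = 19.16 N, H = 3.150e+08 Pa, K = 1.533e-04.
Allowed volume V_lim = h_lim·A = 2.145e-04 · 7.081e-06 = 1.519e-09 m³.
Life L = V_lim·H/(K·W) = 1.519e-09 · 3.150e+08 / (1.533e-04 · 19.16) = 162.9 m.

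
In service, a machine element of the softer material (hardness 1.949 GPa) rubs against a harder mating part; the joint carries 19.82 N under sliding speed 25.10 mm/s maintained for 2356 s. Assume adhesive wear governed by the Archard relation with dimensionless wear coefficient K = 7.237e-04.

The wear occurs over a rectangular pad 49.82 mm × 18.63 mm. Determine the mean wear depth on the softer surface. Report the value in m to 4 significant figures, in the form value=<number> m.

All working math runs at full precision. Shown intermediates are rounded, and one final rounding to 4 significant digits.
Sliding speed v = 25.10 mm/s = 0.02510 m/s. Path length L = v·t = 0.02510 m/s × 2356 s = 59.14 m.
Hardness H = 1.949 GPa = 1.949e+09 Pa.
Pad sides 49.82 mm × 18.63 mm = 0.04982 m × 0.01863 m. Contact area A = 0.04982 m × 0.01863 m = 9.281e-04 m².
Collected in SI base units: W = 19.82 N, H = 1.949e+09 Pa, K = 7.237e-04.
The Archard volume V = K·W·L/H = 7.237e-04 · 19.82 · 59.14 / 1.949e+09 = 4.352e-10 m³.
Average depth h = V/A = 4.352e-10 / 9.281e-04 = 4.689e-07 m.

value=4.689e-07 m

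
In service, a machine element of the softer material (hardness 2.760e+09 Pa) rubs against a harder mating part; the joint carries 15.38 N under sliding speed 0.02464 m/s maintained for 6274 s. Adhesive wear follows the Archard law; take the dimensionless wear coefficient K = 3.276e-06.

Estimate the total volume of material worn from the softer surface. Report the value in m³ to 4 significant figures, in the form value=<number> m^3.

The intermediates are displayed rounded, and all working math maintains full precision — rounded just once: four significant figures.
Distance covered L = v·t = 0.02464 m/s × 6274 s = 154.6 m.
As SI base values: W = 15.38 N, H = 2.760e+09 Pa, K = 3.276e-06.
Apply Archard: V = K·W·L/H = 3.276e-06 · 15.38 · 154.6 / 2.760e+09 = 2.822e-12 m³.

value=2.822e-12 m^3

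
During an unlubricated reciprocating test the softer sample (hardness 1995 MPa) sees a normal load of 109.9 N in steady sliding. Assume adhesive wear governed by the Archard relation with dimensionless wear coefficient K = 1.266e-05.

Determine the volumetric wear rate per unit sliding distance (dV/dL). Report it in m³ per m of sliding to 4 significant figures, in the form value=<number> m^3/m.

Intermediates are shown rounded; all working math maintains full float precision. Rounded just once to 4 significant figures.
Hardness H = 1995 MPa = 1.995e+09 Pa.
In SI base units, W = 109.9 N, H = 1.995e+09 Pa, K = 1.266e-05.
Wear rate dV/dL = K·W/H, per unit distance: 1.266e-05 · 109.9 / 1.995e+09 = 6.974e-13 m³/m.

value=6.974e-13 m^3/m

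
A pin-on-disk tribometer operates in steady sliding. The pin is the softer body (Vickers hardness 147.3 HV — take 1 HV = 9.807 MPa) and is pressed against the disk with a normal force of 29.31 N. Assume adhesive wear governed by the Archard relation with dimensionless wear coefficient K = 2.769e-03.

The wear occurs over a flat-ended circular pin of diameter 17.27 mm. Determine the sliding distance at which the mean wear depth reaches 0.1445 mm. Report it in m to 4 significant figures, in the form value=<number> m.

value=602.5 m

Each operation carries full float precision. The intermediates are shown rounded; rounded just once to 4 significant digits.
Hardness H = 147.3 HV × 9.807 MPa/HV = 1445 MPa = 1.445e+09 Pa.
Pin diameter d = 17.27 mm = 0.01727 m. Contact area A = π·d²/4 = π·(0.01727 m)²/4 = 2.342e-04 m².
Depth limit h_lim = 0.1445 mm = 1.445e-04 m.
SI base units throughout: W = 29.31 N, H = 1.445e+09 Pa, K = 2.769e-03.
At the depth limit, V_lim = h_lim·A = 1.445e-04 · 2.342e-04 = 3.385e-08 m³.
Sliding life L = V_lim·H/(K·W) = 3.385e-08 · 1.445e+09 / (2.769e-03 · 29.31) = 602.5 m.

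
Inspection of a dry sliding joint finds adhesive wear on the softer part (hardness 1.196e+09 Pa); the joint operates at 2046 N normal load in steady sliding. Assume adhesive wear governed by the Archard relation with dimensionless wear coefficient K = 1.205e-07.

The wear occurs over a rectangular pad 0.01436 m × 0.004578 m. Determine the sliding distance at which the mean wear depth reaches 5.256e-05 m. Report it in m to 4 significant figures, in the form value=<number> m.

value=1.676e+04 m

Intermediate values are displayed rounded, and the algebra runs at full float precision. Rounded just once, at four significant digits.
Convert: Contact area A = 0.01436 m × 0.004578 m = 6.574e-05 m².
In SI base units: W = 2046 N, H = 1.196e+09 Pa, K = 1.205e-07.
Permissible volume V_lim = h_lim·A = 5.256e-05 · 6.574e-05 = 3.455e-09 m³.
Thus life L = V_lim·H/(K·W) = 3.455e-09 · 1.196e+09 / (1.205e-07 · 2046) = 1.676e+04 m.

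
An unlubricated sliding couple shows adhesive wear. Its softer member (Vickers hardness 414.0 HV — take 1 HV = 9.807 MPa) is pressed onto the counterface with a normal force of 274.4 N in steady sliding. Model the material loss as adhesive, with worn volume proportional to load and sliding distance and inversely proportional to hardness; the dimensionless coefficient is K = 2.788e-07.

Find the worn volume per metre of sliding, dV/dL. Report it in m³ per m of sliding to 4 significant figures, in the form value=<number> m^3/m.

The intermediates appear rounded. The algebra keeps exact precision; rounded once at the end to four significant figures.
Hardness H = 414.0 HV × 9.807 MPa/HV = 4060 MPa = 4.060e+09 Pa.
Expressed in SI base units: W = 274.4 N, H = 4.060e+09 Pa, K = 2.788e-07.
Rate of wear dV/dL = K·W/H (independent of L): 2.788e-07 · 274.4 / 4.060e+09 = 1.884e-14 m³/m.

value=1.884e-14 m^3/m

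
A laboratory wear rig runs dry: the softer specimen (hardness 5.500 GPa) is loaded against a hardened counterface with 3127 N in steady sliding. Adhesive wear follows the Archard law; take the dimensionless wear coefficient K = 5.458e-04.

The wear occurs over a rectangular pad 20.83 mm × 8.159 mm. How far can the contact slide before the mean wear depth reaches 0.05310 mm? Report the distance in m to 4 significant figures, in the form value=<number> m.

value=29.08 m

Intermediates appear rounded, and the algebra carries full precision — a lone final rounding, at four significant digits.
Hardness H = 5.500 GPa = 5.500e+09 Pa.
Pad sides 20.83 mm × 8.159 mm = 0.02083 m × 0.008159 m. Contact area A = 0.02083 m × 0.008159 m = 1.700e-04 m².
Depth limit h_lim = 0.05310 mm = 5.310e-05 m.
In SI base units, W = 3127 N, H = 5.500e+09 Pa, K = 5.458e-04.
Permissible volume V_lim = h_lim·A = 5.310e-05 · 1.700e-04 = 9.024e-09 m³.
Sliding life L = V_lim·H/(K·W) = 9.024e-09 · 5.500e+09 / (5.458e-04 · 3127) = 29.08 m.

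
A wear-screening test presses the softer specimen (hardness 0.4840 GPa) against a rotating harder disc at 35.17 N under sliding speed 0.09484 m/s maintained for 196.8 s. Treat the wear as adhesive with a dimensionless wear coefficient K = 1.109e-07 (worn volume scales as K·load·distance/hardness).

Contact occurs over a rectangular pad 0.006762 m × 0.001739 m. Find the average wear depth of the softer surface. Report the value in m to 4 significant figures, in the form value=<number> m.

Intermediates are shown rounded; the algebra holds exact precision — one final rounding, at four significant digits.
Path length L = v·t = 0.09484 m/s × 196.8 s = 18.66 m.
Hardness H = 0.4840 GPa = 4.840e+08 Pa.
Contact area A = 0.006762 m × 0.001739 m = 1.176e-05 m².
In SI base units, W = 35.17 N, H = 4.840e+08 Pa, K = 1.109e-07.
By Archard's law, V = K·W·L/H = 1.109e-07 · 35.17 · 18.66 / 4.840e+08 = 1.504e-13 m³.
Mean wear depth h = V/A = 1.504e-13 / 1.176e-05 = 1.279e-08 m.

value=1.279e-08 m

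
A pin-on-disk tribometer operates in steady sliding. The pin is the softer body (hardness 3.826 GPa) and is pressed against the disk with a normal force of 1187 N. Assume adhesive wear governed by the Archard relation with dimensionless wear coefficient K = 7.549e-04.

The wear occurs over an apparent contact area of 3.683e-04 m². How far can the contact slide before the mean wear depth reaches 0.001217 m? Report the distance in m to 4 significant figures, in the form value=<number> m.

value=1914 m

Intermediate values are printed rounded — all working math carries exact precision; a lone final rounding to 4 significant digits.
Convert: Hardness H = 3.826 GPa = 3.826e+09 Pa.
Expressed in SI base units: W = 1187 N, H = 3.826e+09 Pa, K = 7.549e-04.
Permissible volume V_lim = h_lim·A = 0.001217 · 3.683e-04 = 4.482e-07 m³.
Life L = V_lim·H/(K·W) = 4.482e-07 · 3.826e+09 / (7.549e-04 · 1187) = 1914 m.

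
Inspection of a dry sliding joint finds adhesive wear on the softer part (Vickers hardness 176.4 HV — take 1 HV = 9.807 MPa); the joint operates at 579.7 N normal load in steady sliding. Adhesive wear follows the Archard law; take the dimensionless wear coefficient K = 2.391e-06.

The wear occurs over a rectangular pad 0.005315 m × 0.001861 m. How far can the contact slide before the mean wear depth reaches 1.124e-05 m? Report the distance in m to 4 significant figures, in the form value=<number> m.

value=138.8 m

All arithmetic maintains full float precision, and shown intermediates are rounded. Rounded once at the end: 4 significant figures.
Hardness H = 176.4 HV × 9.807 MPa/HV = 1730 MPa = 1.730e+09 Pa.
Contact area A = 0.005315 m × 0.001861 m = 9.891e-06 m².
Restated in SI base units: W = 579.7 N, H = 1.730e+09 Pa, K = 2.391e-06.
Wearable volume V_lim = h_lim·A = 1.124e-05 · 9.891e-06 = 1.112e-10 m³.
Sliding life L = V_lim·H/(K·W) = 1.112e-10 · 1.730e+09 / (2.391e-06 · 579.7) = 138.8 m.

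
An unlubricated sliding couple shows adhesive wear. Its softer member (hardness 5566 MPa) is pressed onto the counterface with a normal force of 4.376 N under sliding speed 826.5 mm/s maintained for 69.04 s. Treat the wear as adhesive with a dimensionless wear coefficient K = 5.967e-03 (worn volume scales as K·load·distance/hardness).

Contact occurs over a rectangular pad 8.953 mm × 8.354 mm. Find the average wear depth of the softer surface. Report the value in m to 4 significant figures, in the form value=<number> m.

value=3.579e-06 m

Each operation holds exact precision, and intermediates are displayed rounded, and rounded once at the end: 4 significant figures.
Convert: Sliding speed v = 826.5 mm/s = 0.8265 m/s. Total distance L = v·t = 0.8265 m/s × 69.04 s = 57.06 m.
Convert: Hardness H = 5566 MPa = 5.566e+09 Pa.
Convert: Pad sides 8.953 mm × 8.354 mm = 0.008953 m × 0.008354 m. Contact area A = 0.008953 m × 0.008354 m = 7.479e-05 m².
Collected in SI base units: W = 4.376 N, H = 5.566e+09 Pa, K = 5.967e-03.
Apply Archard: V = K·W·L/H = 5.967e-03 · 4.376 · 57.06 / 5.566e+09 = 2.677e-10 m³.
Mean wear depth h = V/A = 2.677e-10 / 7.479e-05 = 3.579e-06 m.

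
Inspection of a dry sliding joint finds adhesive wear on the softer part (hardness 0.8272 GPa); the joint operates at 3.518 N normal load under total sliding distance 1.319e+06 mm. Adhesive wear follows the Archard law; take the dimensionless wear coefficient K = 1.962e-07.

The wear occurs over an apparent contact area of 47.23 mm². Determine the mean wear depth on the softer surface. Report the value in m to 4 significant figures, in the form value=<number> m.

value=2.330e-08 m

The intermediates appear rounded, and the algebra runs at full float precision. Rounded just once to four significant figures.
Convert: The distance L = 1.319e+06 mm = 1319 m.
Convert: Hardness H = 0.8272 GPa = 8.272e+08 Pa.
Convert: Contact area A = 47.23 mm² = 4.723e-05 m².
As SI base values: W = 3.518 N, H = 8.272e+08 Pa, K = 1.962e-07.
Archard relation: V = K·W·L/H = 1.962e-07 · 3.518 · 1319 / 8.272e+08 = 1.101e-12 m³.
Depth of wear h = V/A = 1.101e-12 / 4.723e-05 = 2.330e-08 m.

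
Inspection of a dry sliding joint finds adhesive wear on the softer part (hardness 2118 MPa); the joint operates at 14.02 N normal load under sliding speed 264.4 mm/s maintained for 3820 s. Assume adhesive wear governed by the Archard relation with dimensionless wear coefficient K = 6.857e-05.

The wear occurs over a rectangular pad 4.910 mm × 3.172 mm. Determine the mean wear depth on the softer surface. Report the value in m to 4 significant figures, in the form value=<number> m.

Intermediates are displayed rounded, and all arithmetic runs at exact precision. Rounded just once: 4 significant digits.
Convert: Sliding speed v = 264.4 mm/s = 0.2644 m/s. The distance L = v·t = 0.2644 m/s × 3820 s = 1010 m.
Convert: Hardness H = 2118 MPa = 2.118e+09 Pa.
Convert: Pad sides 4.910 mm × 3.172 mm = 0.004910 m × 0.003172 m. Contact area A = 0.004910 m × 0.003172 m = 1.557e-05 m².
Collected in SI base units: W = 14.02 N, H = 2.118e+09 Pa, K = 6.857e-05.
The Archard volume V = K·W·L/H = 6.857e-05 · 14.02 · 1010 / 2.118e+09 = 4.584e-10 m³.
Mean depth h = V/A = 4.584e-10 / 1.557e-05 = 2.944e-05 m.

value=2.944e-05 m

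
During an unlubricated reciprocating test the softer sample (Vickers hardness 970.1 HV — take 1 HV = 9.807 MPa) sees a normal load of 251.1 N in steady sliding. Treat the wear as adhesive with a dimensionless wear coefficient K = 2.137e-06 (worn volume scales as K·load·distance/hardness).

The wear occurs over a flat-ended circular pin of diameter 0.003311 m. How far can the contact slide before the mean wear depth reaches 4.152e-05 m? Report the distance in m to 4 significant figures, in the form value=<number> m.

Every step carries full float precision, and intermediate values are printed rounded, and a lone final rounding: 4 significant figures.
Hardness H = 970.1 HV × 9.807 MPa/HV = 9514 MPa = 9.514e+09 Pa.
Contact area A = π·d²/4 = π·(0.003311 m)²/4 = 8.610e-06 m².
In SI base units, W = 251.1 N, H = 9.514e+09 Pa, K = 2.137e-06.
Wearable volume V_lim = h_lim·A = 4.152e-05 · 8.610e-06 = 3.575e-10 m³.
So the life L = V_lim·H/(K·W) = 3.575e-10 · 9.514e+09 / (2.137e-06 · 251.1) = 6338 m.

value=6338 m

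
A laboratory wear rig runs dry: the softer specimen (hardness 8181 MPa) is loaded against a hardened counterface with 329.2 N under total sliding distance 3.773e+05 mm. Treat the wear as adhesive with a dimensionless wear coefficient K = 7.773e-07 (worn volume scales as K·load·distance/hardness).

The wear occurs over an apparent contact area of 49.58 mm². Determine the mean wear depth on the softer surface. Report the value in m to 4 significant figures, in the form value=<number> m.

All arithmetic runs at full float precision. Displayed values are rounded — rounded just once: 4 significant figures.
Convert: The distance L = 3.773e+05 mm = 377.3 m.
Convert: Hardness H = 8181 MPa = 8.181e+09 Pa.
Convert: Contact area A = 49.58 mm² = 4.958e-05 m².
Collected in SI base units: W = 329.2 N, H = 8.181e+09 Pa, K = 7.773e-07.
Worn volume V = K·W·L/H = 7.773e-07 · 329.2 · 377.3 / 8.181e+09 = 1.180e-11 m³.
Depth h = V/A = 1.180e-11 / 4.958e-05 = 2.380e-07 m.

value=2.380e-07 m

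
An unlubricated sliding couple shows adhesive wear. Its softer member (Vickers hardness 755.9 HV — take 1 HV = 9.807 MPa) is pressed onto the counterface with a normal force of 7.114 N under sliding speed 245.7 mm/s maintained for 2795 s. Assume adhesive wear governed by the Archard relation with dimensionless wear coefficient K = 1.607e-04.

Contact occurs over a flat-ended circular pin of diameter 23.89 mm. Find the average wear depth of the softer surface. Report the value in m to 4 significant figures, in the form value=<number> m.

Shown intermediates are rounded; each operation keeps exact precision, and a single final rounding to four significant figures.
Sliding speed v = 245.7 mm/s = 0.2457 m/s. The distance L = v·t = 0.2457 m/s × 2795 s = 686.7 m.
Hardness H = 755.9 HV × 9.807 MPa/HV = 7413 MPa = 7.413e+09 Pa.
Pin diameter d = 23.89 mm = 0.02389 m. Contact area A = π·d²/4 = π·(0.02389 m)²/4 = 4.483e-04 m².
SI base units throughout: W = 7.114 N, H = 7.413e+09 Pa, K = 1.607e-04.
Archard volume V = K·W·L/H = 1.607e-04 · 7.114 · 686.7 / 7.413e+09 = 1.059e-10 m³.
Depth h = V/A = 1.059e-10 / 4.483e-04 = 2.363e-07 m.

value=2.363e-07 m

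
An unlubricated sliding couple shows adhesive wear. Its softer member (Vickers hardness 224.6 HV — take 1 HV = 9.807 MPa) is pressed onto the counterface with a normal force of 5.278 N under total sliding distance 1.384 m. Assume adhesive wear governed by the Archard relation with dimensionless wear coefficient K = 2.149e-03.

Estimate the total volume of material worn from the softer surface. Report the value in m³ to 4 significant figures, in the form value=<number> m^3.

value=7.127e-12 m^3

The algebra runs at full float precision. Intermediates are shown rounded. Rounded once at the end: four significant digits.
Hardness H = 224.6 HV × 9.807 MPa/HV = 2203 MPa = 2.203e+09 Pa.
Expressed in SI base units: W = 5.278 N, H = 2.203e+09 Pa, K = 2.149e-03.
Wear volume V = K·W·L/H = 2.149e-03 · 5.278 · 1.384 / 2.203e+09 = 7.127e-12 m³.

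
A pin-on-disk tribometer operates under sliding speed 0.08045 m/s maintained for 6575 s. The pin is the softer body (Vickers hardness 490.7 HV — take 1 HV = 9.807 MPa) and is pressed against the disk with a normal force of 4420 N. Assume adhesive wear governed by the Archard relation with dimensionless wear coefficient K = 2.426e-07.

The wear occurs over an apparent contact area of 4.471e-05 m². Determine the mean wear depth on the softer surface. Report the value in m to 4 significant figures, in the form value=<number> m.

value=2.636e-06 m

All working math carries exact precision — intermediates are printed rounded; a single final rounding, at 4 significant digits.
Convert: Distance covered L = v·t = 0.08045 m/s × 6575 s = 529.0 m.
Convert: Hardness H = 490.7 HV × 9.807 MPa/HV = 4812 MPa = 4.812e+09 Pa.
Working in SI base units: W = 4420 N, H = 4.812e+09 Pa, K = 2.426e-07.
Wear volume V = K·W·L/H = 2.426e-07 · 4420 · 529.0 / 4.812e+09 = 1.179e-10 m³.
Mean depth h = V/A = 1.179e-10 / 4.471e-05 = 2.636e-06 m.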